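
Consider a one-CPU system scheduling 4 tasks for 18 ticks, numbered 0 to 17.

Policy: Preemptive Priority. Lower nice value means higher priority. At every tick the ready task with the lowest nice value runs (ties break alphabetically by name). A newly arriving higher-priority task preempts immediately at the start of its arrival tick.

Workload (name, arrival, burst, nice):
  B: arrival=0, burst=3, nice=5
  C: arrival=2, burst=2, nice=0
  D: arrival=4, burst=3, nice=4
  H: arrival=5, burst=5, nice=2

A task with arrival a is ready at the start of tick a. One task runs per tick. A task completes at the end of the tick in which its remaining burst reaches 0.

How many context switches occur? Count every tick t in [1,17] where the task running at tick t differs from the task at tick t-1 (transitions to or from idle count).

context switches = 6

t=0: ready={B} → run B
t=1: ready={B} → run B
t=2: ready={B,C} → run C
t=3: ready={B,C} → run C
t=4: ready={B,D} → run D
t=5: ready={B,D,H} → run H
t=6: ready={B,D,H} → run H
t=7: ready={B,D,H} → run H
t=8: ready={B,D,H} → run H
t=9: ready={B,D,H} → run H
t=10: ready={B,D} → run D
t=11: ready={B,D} → run D
t=12: ready={B} → run B
t=13: (idle)
t=14: (idle)
t=15: (idle)
t=16: (idle)
t=17: (idle)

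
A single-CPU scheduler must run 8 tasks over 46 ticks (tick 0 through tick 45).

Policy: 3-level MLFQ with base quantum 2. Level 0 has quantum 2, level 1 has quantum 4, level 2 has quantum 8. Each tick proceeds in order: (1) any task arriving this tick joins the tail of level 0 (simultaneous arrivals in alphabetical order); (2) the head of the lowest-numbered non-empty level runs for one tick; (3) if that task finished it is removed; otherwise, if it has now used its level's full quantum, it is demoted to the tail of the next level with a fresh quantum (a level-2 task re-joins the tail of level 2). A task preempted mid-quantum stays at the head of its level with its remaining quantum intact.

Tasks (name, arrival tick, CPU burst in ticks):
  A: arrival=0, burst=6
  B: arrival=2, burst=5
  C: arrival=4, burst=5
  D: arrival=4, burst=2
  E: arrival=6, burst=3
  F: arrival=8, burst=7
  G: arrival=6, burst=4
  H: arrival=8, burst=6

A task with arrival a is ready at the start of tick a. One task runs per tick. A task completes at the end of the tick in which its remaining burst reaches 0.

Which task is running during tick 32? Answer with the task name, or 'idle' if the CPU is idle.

running at tick 32 = F

t=0: L0/L1/L2 = A/-/- → run A
t=1: L0/L1/L2 = A/-/- → run A
t=2: L0/L1/L2 = B/A/- → run B
t=3: L0/L1/L2 = B/A/- → run B
t=4: L0/L1/L2 = CD/AB/- → run C
t=5: L0/L1/L2 = CD/AB/- → run C
t=6: L0/L1/L2 = DEG/ABC/- → run D
t=7: L0/L1/L2 = DEG/ABC/- → run D
t=8: L0/L1/L2 = EGFH/ABC/- → run E
t=9: L0/L1/L2 = EGFH/ABC/- → run E
t=10: L0/L1/L2 = GFH/ABCE/- → run G
t=11: L0/L1/L2 = GFH/ABCE/- → run G
t=12: L0/L1/L2 = FH/ABCEG/- → run F
t=13: L0/L1/L2 = FH/ABCEG/- → run F
t=14: L0/L1/L2 = H/ABCEGF/- → run H
t=15: L0/L1/L2 = H/ABCEGF/- → run H
t=16: L0/L1/L2 = -/ABCEGFH/- → run A
t=17: L0/L1/L2 = -/ABCEGFH/- → run A
t=18: L0/L1/L2 = -/ABCEGFH/- → run A
t=19: L0/L1/L2 = -/ABCEGFH/- → run A
t=20: L0/L1/L2 = -/BCEGFH/- → run B
t=21: L0/L1/L2 = -/BCEGFH/- → run B
t=22: L0/L1/L2 = -/BCEGFH/- → run B
t=23: L0/L1/L2 = -/CEGFH/- → run C
t=24: L0/L1/L2 = -/CEGFH/- → run C
t=25: L0/L1/L2 = -/CEGFH/- → run C
t=26: L0/L1/L2 = -/EGFH/- → run E
t=27: L0/L1/L2 = -/GFH/- → run G
t=28: L0/L1/L2 = -/GFH/- → run G
t=29: L0/L1/L2 = -/FH/- → run F
t=30: L0/L1/L2 = -/FH/- → run F
t=31: L0/L1/L2 = -/FH/- → run F
t=32: L0/L1/L2 = -/FH/- → run F
t=33: L0/L1/L2 = -/H/F → run H
t=34: L0/L1/L2 = -/H/F → run H
t=35: L0/L1/L2 = -/H/F → run H
t=36: L0/L1/L2 = -/H/F → run H
t=37: L0/L1/L2 = -/-/F → run F
t=38: (idle)
t=39: (idle)
t=40: (idle)
t=41: (idle)
t=42: (idle)
t=43: (idle)
t=44: (idle)
t=45: (idle)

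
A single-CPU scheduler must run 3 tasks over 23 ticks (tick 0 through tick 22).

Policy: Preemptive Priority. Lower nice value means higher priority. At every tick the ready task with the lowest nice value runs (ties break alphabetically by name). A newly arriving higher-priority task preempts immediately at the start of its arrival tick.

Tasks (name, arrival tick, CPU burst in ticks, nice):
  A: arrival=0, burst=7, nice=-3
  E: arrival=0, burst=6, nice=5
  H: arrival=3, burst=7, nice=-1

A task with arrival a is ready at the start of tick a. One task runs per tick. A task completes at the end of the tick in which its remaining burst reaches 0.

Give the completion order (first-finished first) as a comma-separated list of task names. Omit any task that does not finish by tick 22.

completion order = A, H, E

t=0: ready={A,E} → run A
t=1: ready={A,E} → run A
t=2: ready={A,E} → run A
t=3: ready={A,E,H} → run A
t=4: ready={A,E,H} → run A
t=5: ready={A,E,H} → run A
t=6: ready={A,E,H} → run A
t=7: ready={E,H} → run H
t=8: ready={E,H} → run H
t=9: ready={E,H} → run H
t=10: ready={E,H} → run H
t=11: ready={E,H} → run H
t=12: ready={E,H} → run H
t=13: ready={E,H} → run H
t=14: ready={E} → run E
t=15: ready={E} → run E
t=16: ready={E} → run E
t=17: ready={E} → run E
t=18: ready={E} → run E
t=19: ready={E} → run E
t=20: (idle)
t=21: (idle)
t=22: (idle)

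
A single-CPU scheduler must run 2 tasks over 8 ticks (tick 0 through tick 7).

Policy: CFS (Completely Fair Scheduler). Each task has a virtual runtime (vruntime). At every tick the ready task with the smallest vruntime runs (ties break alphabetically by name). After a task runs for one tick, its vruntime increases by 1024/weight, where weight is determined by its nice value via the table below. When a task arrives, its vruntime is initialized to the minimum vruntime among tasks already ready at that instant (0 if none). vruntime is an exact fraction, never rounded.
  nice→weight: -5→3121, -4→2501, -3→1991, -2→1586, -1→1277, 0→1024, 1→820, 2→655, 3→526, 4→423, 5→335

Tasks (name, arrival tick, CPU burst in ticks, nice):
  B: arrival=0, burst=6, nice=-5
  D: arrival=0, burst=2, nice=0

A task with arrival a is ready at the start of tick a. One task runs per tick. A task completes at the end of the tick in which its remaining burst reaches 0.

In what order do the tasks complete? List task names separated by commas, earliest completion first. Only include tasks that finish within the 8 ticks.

completion order = D, B

t=0: vr[B=0 D=0] → run B
t=1: vr[B=1024/3121 D=0] → run D
t=2: vr[B=1024/3121 D=1] → run B
t=3: vr[B=2048/3121 D=1] → run B
t=4: vr[B=3072/3121 D=1] → run B
t=5: vr[B=4096/3121 D=1] → run D
t=6: vr[B=4096/3121] → run B
t=7: vr[B=5120/3121] → run B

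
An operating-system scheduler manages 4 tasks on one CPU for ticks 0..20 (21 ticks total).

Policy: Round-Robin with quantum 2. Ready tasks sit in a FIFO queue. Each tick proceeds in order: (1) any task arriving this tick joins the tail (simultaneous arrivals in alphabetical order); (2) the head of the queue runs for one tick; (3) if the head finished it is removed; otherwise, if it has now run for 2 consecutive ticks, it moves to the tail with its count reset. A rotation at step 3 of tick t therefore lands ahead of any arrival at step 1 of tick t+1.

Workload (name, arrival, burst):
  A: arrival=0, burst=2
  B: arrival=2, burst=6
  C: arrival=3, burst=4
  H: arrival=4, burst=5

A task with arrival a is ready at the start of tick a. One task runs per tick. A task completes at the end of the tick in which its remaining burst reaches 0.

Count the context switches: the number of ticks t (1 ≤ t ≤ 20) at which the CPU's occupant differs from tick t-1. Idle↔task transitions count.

context switches = 8

t=0: queue=[A] q_used=0 → run A
t=1: queue=[A] q_used=1 → run A
t=2: queue=[B] q_used=0 → run B
t=3: queue=[B,C] q_used=1 → run B
t=4: queue=[C,B,H] q_used=0 → run C
t=5: queue=[C,B,H] q_used=1 → run C
t=6: queue=[B,H,C] q_used=0 → run B
t=7: queue=[B,H,C] q_used=1 → run B
t=8: queue=[H,C,B] q_used=0 → run H
t=9: queue=[H,C,B] q_used=1 → run H
t=10: queue=[C,B,H] q_used=0 → run C
t=11: queue=[C,B,H] q_used=1 → run C
t=12: queue=[B,H] q_used=0 → run B
t=13: queue=[B,H] q_used=1 → run B
t=14: queue=[H] q_used=0 → run H
t=15: queue=[H] q_used=1 → run H
t=16: queue=[H] q_used=0 → run H
t=17: (idle)
t=18: (idle)
t=19: (idle)
t=20: (idle)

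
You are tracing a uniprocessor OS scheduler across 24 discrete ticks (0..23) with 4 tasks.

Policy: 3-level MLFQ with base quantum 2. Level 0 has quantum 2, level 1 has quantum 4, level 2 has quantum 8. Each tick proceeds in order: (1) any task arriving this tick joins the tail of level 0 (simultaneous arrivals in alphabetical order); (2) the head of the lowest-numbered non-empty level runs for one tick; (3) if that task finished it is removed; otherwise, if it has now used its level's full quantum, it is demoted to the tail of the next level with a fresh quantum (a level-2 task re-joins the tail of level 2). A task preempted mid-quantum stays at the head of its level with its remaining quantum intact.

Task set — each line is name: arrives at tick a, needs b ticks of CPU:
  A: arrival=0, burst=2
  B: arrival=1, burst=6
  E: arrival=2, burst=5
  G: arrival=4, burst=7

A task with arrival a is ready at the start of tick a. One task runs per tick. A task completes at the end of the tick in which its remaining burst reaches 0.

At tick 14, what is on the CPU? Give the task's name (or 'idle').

running at tick 14 = E

t=0: L0/L1/L2 = A/-/- → run A
t=1: L0/L1/L2 = AB/-/- → run A
t=2: L0/L1/L2 = BE/-/- → run B
t=3: L0/L1/L2 = BE/-/- → run B
t=4: L0/L1/L2 = EG/B/- → run E
t=5: L0/L1/L2 = EG/B/- → run E
t=6: L0/L1/L2 = G/BE/- → run G
t=7: L0/L1/L2 = G/BE/- → run G
t=8: L0/L1/L2 = -/BEG/- → run B
t=9: L0/L1/L2 = -/BEG/- → run B
t=10: L0/L1/L2 = -/BEG/- → run B
t=11: L0/L1/L2 = -/BEG/- → run B
t=12: L0/L1/L2 = -/EG/- → run E
t=13: L0/L1/L2 = -/EG/- → run E
t=14: L0/L1/L2 = -/EG/- → run E
t=15: L0/L1/L2 = -/G/- → run G
t=16: L0/L1/L2 = -/G/- → run G
t=17: L0/L1/L2 = -/G/- → run G
t=18: L0/L1/L2 = -/G/- → run G
t=19: L0/L1/L2 = -/-/G → run G
t=20: (idle)
t=21: (idle)
t=22: (idle)
t=23: (idle)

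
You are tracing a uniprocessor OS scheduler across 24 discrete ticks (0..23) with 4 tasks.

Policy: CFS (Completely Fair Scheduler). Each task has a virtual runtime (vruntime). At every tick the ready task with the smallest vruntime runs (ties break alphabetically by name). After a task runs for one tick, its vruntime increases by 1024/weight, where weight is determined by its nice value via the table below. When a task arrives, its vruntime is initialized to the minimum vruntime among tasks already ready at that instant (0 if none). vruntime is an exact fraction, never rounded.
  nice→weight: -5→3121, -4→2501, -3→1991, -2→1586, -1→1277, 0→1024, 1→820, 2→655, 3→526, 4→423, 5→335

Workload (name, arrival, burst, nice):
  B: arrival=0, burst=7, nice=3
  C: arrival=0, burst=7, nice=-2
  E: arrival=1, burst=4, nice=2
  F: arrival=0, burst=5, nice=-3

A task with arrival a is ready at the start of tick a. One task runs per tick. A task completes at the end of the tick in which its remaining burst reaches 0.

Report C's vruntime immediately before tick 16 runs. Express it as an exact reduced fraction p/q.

t=0: vr[B=0 C=0 F=0] → run B
t=1: vr[B=512/263 C=0 E=0 F=0] → run C
t=2: vr[B=512/263 C=512/793 E=0 F=0] → run E
t=3: vr[B=512/263 C=512/793 E=1024/655 F=0] → run F
t=4: vr[B=512/263 C=512/793 E=1024/655 F=1024/1991] → run F
t=5: vr[B=512/263 C=512/793 E=1024/655 F=2048/1991] → run C
t=6: vr[B=512/263 C=1024/793 E=1024/655 F=2048/1991] → run F
t=7: vr[B=512/263 C=1024/793 E=1024/655 F=3072/1991] → run C
t=8: vr[B=512/263 C=1536/793 E=1024/655 F=3072/1991] → run F
t=9: vr[B=512/263 C=1536/793 E=1024/655 F=4096/1991] → run E
t=10: vr[B=512/263 C=1536/793 E=2048/655 F=4096/1991] → run C
t=11: vr[B=512/263 C=2048/793 E=2048/655 F=4096/1991] → run B
t=12: vr[B=1024/263 C=2048/793 E=2048/655 F=4096/1991] → run F
t=13: vr[B=1024/263 C=2048/793 E=2048/655] → run C
t=14: vr[B=1024/263 C=2560/793 E=2048/655] → run E
t=15: vr[B=1024/263 C=2560/793 E=3072/655] → run C
t=16: vr[B=1024/263 C=3072/793 E=3072/655] → run C
t=17: vr[B=1024/263 E=3072/655] → run B
t=18: vr[B=1536/263 E=3072/655] → run E
t=19: vr[B=1536/263] → run B
t=20: vr[B=2048/263] → run B
t=21: vr[B=2560/263] → run B
t=22: vr[B=3072/263] → run B
t=23: (idle)

vruntime(C, start of tick 16) = 3072/793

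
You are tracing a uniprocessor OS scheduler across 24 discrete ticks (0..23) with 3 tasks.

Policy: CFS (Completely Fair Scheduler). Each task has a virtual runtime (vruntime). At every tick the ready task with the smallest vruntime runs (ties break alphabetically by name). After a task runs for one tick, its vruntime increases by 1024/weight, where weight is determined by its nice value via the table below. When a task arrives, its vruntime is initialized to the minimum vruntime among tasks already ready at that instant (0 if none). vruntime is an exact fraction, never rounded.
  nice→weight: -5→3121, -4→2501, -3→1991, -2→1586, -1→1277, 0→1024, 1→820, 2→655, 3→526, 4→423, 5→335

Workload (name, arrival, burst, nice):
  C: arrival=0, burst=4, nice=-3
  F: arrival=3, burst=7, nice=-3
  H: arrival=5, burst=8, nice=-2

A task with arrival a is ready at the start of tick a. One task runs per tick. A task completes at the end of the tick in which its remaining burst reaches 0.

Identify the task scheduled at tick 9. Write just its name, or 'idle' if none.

t=0: vr[C=0] → run C
t=1: vr[C=1024/1991] → run C
t=2: vr[C=2048/1991] → run C
t=3: vr[C=3072/1991 F=3072/1991] → run C
t=4: vr[F=3072/1991] → run F
t=5: vr[F=4096/1991 H=4096/1991] → run F
t=6: vr[F=5120/1991 H=4096/1991] → run H
t=7: vr[F=5120/1991 H=4267520/1578863] → run F
t=8: vr[F=6144/1991 H=4267520/1578863] → run H
t=9: vr[F=6144/1991 H=5286912/1578863] → run F
t=10: vr[F=7168/1991 H=5286912/1578863] → run H
t=11: vr[F=7168/1991 H=6306304/1578863] → run F
t=12: vr[F=8192/1991 H=6306304/1578863] → run H
t=13: vr[F=8192/1991 H=7325696/1578863] → run F
t=14: vr[F=9216/1991 H=7325696/1578863] → run F
t=15: vr[H=7325696/1578863] → run H
t=16: vr[H=8345088/1578863] → run H
t=17: vr[H=9364480/1578863] → run H
t=18: vr[H=10383872/1578863] → run H
t=19: (idle)
t=20: (idle)
t=21: (idle)
t=22: (idle)
t=23: (idle)

running at tick 9 = F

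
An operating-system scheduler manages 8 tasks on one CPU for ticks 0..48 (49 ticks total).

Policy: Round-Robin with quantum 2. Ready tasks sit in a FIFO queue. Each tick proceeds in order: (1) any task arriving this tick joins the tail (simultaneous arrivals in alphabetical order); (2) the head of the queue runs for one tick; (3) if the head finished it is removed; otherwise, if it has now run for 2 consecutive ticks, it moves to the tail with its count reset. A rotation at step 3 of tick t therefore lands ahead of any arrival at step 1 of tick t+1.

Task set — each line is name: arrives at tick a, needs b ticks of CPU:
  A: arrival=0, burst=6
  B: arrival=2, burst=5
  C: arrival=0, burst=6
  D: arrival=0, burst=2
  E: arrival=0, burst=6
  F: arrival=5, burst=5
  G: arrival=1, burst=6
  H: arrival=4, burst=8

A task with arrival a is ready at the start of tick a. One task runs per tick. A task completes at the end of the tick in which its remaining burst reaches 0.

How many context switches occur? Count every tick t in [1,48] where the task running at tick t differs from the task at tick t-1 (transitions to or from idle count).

context switches = 23

t=0: queue=[A,C,D,E] q_used=0 → run A
t=1: queue=[A,C,D,E,G] q_used=1 → run A
t=2: queue=[C,D,E,G,A,B] q_used=0 → run C
t=3: queue=[C,D,E,G,A,B] q_used=1 → run C
t=4: queue=[D,E,G,A,B,C,H] q_used=0 → run D
t=5: queue=[D,E,G,A,B,C,H,F] q_used=1 → run D
t=6: queue=[E,G,A,B,C,H,F] q_used=0 → run E
t=7: queue=[E,G,A,B,C,H,F] q_used=1 → run E
t=8: queue=[G,A,B,C,H,F,E] q_used=0 → run G
t=9: queue=[G,A,B,C,H,F,E] q_used=1 → run G
t=10: queue=[A,B,C,H,F,E,G] q_used=0 → run A
t=11: queue=[A,B,C,H,F,E,G] q_used=1 → run A
t=12: queue=[B,C,H,F,E,G,A] q_used=0 → run B
t=13: queue=[B,C,H,F,E,G,A] q_used=1 → run B
t=14: queue=[C,H,F,E,G,A,B] q_used=0 → run C
t=15: queue=[C,H,F,E,G,A,B] q_used=1 → run C
t=16: queue=[H,F,E,G,A,B,C] q_used=0 → run H
t=17: queue=[H,F,E,G,A,B,C] q_used=1 → run H
t=18: queue=[F,E,G,A,B,C,H] q_used=0 → run F
t=19: queue=[F,E,G,A,B,C,H] q_used=1 → run F
t=20: queue=[E,G,A,B,C,H,F] q_used=0 → run E
t=21: queue=[E,G,A,B,C,H,F] q_used=1 → run E
t=22: queue=[G,A,B,C,H,F,E] q_used=0 → run G
t=23: queue=[G,A,B,C,H,F,E] q_used=1 → run G
t=24: queue=[A,B,C,H,F,E,G] q_used=0 → run A
t=25: queue=[A,B,C,H,F,E,G] q_used=1 → run A
t=26: queue=[B,C,H,F,E,G] q_used=0 → run B
t=27: queue=[B,C,H,F,E,G] q_used=1 → run B
t=28: queue=[C,H,F,E,G,B] q_used=0 → run C
t=29: queue=[C,H,F,E,G,B] q_used=1 → run C
t=30: queue=[H,F,E,G,B] q_used=0 → run H
t=31: queue=[H,F,E,G,B] q_used=1 → run H
t=32: queue=[F,E,G,B,H] q_used=0 → run F
t=33: queue=[F,E,G,B,H] q_used=1 → run F
t=34: queue=[E,G,B,H,F] q_used=0 → run E
t=35: queue=[E,G,B,H,F] q_used=1 → run E
t=36: queue=[G,B,H,F] q_used=0 → run G
t=37: queue=[G,B,H,F] q_used=1 → run G
t=38: queue=[B,H,F] q_used=0 → run B
t=39: queue=[H,F] q_used=0 → run H
t=40: queue=[H,F] q_used=1 → run H
t=41: queue=[F,H] q_used=0 → run F
t=42: queue=[H] q_used=0 → run H
t=43: queue=[H] q_used=1 → run H
t=44: (idle)
t=45: (idle)
t=46: (idle)
t=47: (idle)
t=48: (idle)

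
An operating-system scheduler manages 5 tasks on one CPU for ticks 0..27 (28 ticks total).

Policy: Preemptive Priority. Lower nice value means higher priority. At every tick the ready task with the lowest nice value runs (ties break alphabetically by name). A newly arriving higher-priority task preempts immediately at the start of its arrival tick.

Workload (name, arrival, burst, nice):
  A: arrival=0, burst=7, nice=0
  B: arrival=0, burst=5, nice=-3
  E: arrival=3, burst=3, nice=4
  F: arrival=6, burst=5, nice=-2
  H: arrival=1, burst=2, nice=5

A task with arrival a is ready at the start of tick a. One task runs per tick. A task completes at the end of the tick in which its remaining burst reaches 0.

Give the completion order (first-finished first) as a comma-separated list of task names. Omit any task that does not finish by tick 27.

completion order = B, F, A, E, H

t=0: ready={A,B} → run B
t=1: ready={A,B,H} → run B
t=2: ready={A,B,H} → run B
t=3: ready={A,B,E,H} → run B
t=4: ready={A,B,E,H} → run B
t=5: ready={A,E,H} → run A
t=6: ready={A,E,F,H} → run F
t=7: ready={A,E,F,H} → run F
t=8: ready={A,E,F,H} → run F
t=9: ready={A,E,F,H} → run F
t=10: ready={A,E,F,H} → run F
t=11: ready={A,E,H} → run A
t=12: ready={A,E,H} → run A
t=13: ready={A,E,H} → run A
t=14: ready={A,E,H} → run A
t=15: ready={A,E,H} → run A
t=16: ready={A,E,H} → run A
t=17: ready={E,H} → run E
t=18: ready={E,H} → run E
t=19: ready={E,H} → run E
t=20: ready={H} → run H
t=21: ready={H} → run H
t=22: (idle)
t=23: (idle)
t=24: (idle)
t=25: (idle)
t=26: (idle)
t=27: (idle)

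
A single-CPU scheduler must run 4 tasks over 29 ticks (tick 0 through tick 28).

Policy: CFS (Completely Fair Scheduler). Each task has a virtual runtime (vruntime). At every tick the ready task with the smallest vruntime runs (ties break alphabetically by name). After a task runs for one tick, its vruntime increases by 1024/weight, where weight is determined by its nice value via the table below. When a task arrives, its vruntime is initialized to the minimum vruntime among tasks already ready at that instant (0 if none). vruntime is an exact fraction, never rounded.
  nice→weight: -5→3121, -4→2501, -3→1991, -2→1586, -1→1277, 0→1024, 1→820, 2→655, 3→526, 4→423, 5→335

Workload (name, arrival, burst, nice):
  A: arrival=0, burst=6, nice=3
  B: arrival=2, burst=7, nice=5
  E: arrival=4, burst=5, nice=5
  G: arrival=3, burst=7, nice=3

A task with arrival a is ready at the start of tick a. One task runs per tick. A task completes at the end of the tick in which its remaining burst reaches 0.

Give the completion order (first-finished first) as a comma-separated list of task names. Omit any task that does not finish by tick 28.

t=0: vr[A=0] → run A
t=1: vr[A=512/263] → run A
t=2: vr[A=1024/263 B=1024/263] → run A
t=3: vr[A=1536/263 B=1024/263 G=1024/263] → run B
t=4: vr[A=1536/263 B=612352/88105 E=1024/263 G=1024/263] → run E
t=5: vr[A=1536/263 B=612352/88105 E=612352/88105 G=1024/263] → run G
t=6: vr[A=1536/263 B=612352/88105 E=612352/88105 G=1536/263] → run A
t=7: vr[A=2048/263 B=612352/88105 E=612352/88105 G=1536/263] → run G
t=8: vr[A=2048/263 B=612352/88105 E=612352/88105 G=2048/263] → run B
t=9: vr[A=2048/263 B=881664/88105 E=612352/88105 G=2048/263] → run E
t=10: vr[A=2048/263 B=881664/88105 E=881664/88105 G=2048/263] → run A
t=11: vr[A=2560/263 B=881664/88105 E=881664/88105 G=2048/263] → run G
t=12: vr[A=2560/263 B=881664/88105 E=881664/88105 G=2560/263] → run A
t=13: vr[B=881664/88105 E=881664/88105 G=2560/263] → run G
t=14: vr[B=881664/88105 E=881664/88105 G=3072/263] → run B
t=15: vr[B=1150976/88105 E=881664/88105 G=3072/263] → run E
t=16: vr[B=1150976/88105 E=1150976/88105 G=3072/263] → run G
t=17: vr[B=1150976/88105 E=1150976/88105 G=3584/263] → run B
t=18: vr[B=1420288/88105 E=1150976/88105 G=3584/263] → run E
t=19: vr[B=1420288/88105 E=1420288/88105 G=3584/263] → run G
t=20: vr[B=1420288/88105 E=1420288/88105 G=4096/263] → run G
t=21: vr[B=1420288/88105 E=1420288/88105] → run B
t=22: vr[B=337920/17621 E=1420288/88105] → run E
t=23: vr[B=337920/17621] → run B
t=24: vr[B=1958912/88105] → run B
t=25: (idle)
t=26: (idle)
t=27: (idle)
t=28: (idle)

completion order = A, G, E, B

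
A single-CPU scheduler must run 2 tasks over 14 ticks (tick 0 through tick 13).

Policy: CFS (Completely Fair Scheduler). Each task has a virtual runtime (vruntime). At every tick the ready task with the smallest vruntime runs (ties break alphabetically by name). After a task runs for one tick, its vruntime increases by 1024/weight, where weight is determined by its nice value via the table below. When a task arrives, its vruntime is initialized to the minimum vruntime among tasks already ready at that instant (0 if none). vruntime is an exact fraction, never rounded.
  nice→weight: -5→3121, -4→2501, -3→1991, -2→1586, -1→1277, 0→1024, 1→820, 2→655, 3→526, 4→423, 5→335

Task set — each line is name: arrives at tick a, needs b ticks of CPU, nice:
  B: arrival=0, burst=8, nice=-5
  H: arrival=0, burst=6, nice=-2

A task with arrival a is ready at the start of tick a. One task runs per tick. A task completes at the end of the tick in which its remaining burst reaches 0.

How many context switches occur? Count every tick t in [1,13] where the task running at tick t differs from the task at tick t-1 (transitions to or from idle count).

context switches = 9

t=0: vr[B=0 H=0] → run B
t=1: vr[B=1024/3121 H=0] → run H
t=2: vr[B=1024/3121 H=512/793] → run B
t=3: vr[B=2048/3121 H=512/793] → run H
t=4: vr[B=2048/3121 H=1024/793] → run B
t=5: vr[B=3072/3121 H=1024/793] → run B
t=6: vr[B=4096/3121 H=1024/793] → run H
t=7: vr[B=4096/3121 H=1536/793] → run B
t=8: vr[B=5120/3121 H=1536/793] → run B
t=9: vr[B=6144/3121 H=1536/793] → run H
t=10: vr[B=6144/3121 H=2048/793] → run B
t=11: vr[B=7168/3121 H=2048/793] → run B
t=12: vr[H=2048/793] → run H
t=13: vr[H=2560/793] → run H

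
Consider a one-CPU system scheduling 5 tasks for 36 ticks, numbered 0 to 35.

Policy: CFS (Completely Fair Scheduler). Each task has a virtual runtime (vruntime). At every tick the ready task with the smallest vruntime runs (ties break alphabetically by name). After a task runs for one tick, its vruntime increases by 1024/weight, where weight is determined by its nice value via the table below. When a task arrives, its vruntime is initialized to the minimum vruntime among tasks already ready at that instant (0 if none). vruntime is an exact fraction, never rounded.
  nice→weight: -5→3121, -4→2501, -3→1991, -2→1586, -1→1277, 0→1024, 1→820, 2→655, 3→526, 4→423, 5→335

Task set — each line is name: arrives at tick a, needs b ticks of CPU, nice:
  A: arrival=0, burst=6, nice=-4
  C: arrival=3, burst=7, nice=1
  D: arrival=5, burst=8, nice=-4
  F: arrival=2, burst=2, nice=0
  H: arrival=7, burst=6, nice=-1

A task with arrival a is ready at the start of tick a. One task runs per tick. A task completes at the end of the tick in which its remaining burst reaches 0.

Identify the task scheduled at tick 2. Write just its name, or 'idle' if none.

t=0: vr[A=0] → run A
t=1: vr[A=1024/2501] → run A
t=2: vr[A=2048/2501 F=2048/2501] → run A
t=3: vr[A=3072/2501 C=2048/2501 F=2048/2501] → run C
t=4: vr[A=3072/2501 C=25856/12505 F=2048/2501] → run F
t=5: vr[A=3072/2501 C=25856/12505 D=3072/2501 F=4549/2501] → run A
t=6: vr[A=4096/2501 C=25856/12505 D=3072/2501 F=4549/2501] → run D
t=7: vr[A=4096/2501 C=25856/12505 D=4096/2501 F=4549/2501 H=4096/2501] → run A
t=8: vr[A=5120/2501 C=25856/12505 D=4096/2501 F=4549/2501 H=4096/2501] → run D
t=9: vr[A=5120/2501 C=25856/12505 D=5120/2501 F=4549/2501 H=4096/2501] → run H
t=10: vr[A=5120/2501 C=25856/12505 D=5120/2501 F=4549/2501 H=7791616/3193777] → run F
t=11: vr[A=5120/2501 C=25856/12505 D=5120/2501 H=7791616/3193777] → run A
t=12: vr[C=25856/12505 D=5120/2501 H=7791616/3193777] → run D
t=13: vr[C=25856/12505 D=6144/2501 H=7791616/3193777] → run C
t=14: vr[C=41472/12505 D=6144/2501 H=7791616/3193777] → run H
t=15: vr[C=41472/12505 D=6144/2501 H=10352640/3193777] → run D
t=16: vr[C=41472/12505 D=7168/2501 H=10352640/3193777] → run D
t=17: vr[C=41472/12505 D=8192/2501 H=10352640/3193777] → run H
t=18: vr[C=41472/12505 D=8192/2501 H=12913664/3193777] → run D
t=19: vr[C=41472/12505 D=9216/2501 H=12913664/3193777] → run C
t=20: vr[C=57088/12505 D=9216/2501 H=12913664/3193777] → run D
t=21: vr[C=57088/12505 D=10240/2501 H=12913664/3193777] → run H
t=22: vr[C=57088/12505 D=10240/2501 H=15474688/3193777] → run D
t=23: vr[C=57088/12505 H=15474688/3193777] → run C
t=24: vr[C=72704/12505 H=15474688/3193777] → run H
t=25: vr[C=72704/12505 H=18035712/3193777] → run H
t=26: vr[C=72704/12505] → run C
t=27: vr[C=17664/2501] → run C
t=28: vr[C=103936/12505] → run C
t=29: (idle)
t=30: (idle)
t=31: (idle)
t=32: (idle)
t=33: (idle)
t=34: (idle)
t=35: (idle)

running at tick 2 = A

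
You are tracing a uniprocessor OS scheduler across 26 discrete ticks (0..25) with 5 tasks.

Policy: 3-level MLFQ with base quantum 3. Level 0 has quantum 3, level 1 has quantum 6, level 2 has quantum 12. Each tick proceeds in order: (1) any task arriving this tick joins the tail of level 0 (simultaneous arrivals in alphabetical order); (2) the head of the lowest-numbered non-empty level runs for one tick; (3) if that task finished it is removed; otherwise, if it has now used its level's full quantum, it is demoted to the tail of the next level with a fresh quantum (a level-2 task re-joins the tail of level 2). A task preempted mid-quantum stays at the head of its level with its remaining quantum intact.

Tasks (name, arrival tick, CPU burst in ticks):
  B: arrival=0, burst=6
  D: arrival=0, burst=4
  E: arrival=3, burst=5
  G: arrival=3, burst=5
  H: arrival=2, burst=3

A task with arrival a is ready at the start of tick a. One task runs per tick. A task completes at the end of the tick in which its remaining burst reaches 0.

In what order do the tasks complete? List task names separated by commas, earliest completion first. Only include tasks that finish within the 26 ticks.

completion order = H, B, D, E, G

t=0: L0/L1/L2 = BD/-/- → run B
t=1: L0/L1/L2 = BD/-/- → run B
t=2: L0/L1/L2 = BDH/-/- → run B
t=3: L0/L1/L2 = DHEG/B/- → run D
t=4: L0/L1/L2 = DHEG/B/- → run D
t=5: L0/L1/L2 = DHEG/B/- → run D
t=6: L0/L1/L2 = HEG/BD/- → run H
t=7: L0/L1/L2 = HEG/BD/- → run H
t=8: L0/L1/L2 = HEG/BD/- → run H
t=9: L0/L1/L2 = EG/BD/- → run E
t=10: L0/L1/L2 = EG/BD/- → run E
t=11: L0/L1/L2 = EG/BD/- → run E
t=12: L0/L1/L2 = G/BDE/- → run G
t=13: L0/L1/L2 = G/BDE/- → run G
t=14: L0/L1/L2 = G/BDE/- → run G
t=15: L0/L1/L2 = -/BDEG/- → run B
t=16: L0/L1/L2 = -/BDEG/- → run B
t=17: L0/L1/L2 = -/BDEG/- → run B
t=18: L0/L1/L2 = -/DEG/- → run D
t=19: L0/L1/L2 = -/EG/- → run E
t=20: L0/L1/L2 = -/EG/- → run E
t=21: L0/L1/L2 = -/G/- → run G
t=22: L0/L1/L2 = -/G/- → run G
t=23: (idle)
t=24: (idle)
t=25: (idle)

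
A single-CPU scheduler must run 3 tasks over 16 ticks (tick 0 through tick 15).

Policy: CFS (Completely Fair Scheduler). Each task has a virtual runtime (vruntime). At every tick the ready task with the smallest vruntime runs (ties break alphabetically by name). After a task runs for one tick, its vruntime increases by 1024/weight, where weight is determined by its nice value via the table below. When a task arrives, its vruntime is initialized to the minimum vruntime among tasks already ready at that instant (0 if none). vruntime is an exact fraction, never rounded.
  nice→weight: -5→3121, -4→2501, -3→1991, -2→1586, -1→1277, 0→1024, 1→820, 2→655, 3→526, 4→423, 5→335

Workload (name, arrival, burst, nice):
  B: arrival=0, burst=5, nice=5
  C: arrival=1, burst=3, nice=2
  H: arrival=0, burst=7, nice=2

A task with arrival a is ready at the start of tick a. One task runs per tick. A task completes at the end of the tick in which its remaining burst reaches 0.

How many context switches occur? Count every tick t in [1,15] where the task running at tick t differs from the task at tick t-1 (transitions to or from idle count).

context switches = 13

t=0: vr[B=0 H=0] → run B
t=1: vr[B=1024/335 C=0 H=0] → run C
t=2: vr[B=1024/335 C=1024/655 H=0] → run H
t=3: vr[B=1024/335 C=1024/655 H=1024/655] → run C
t=4: vr[B=1024/335 C=2048/655 H=1024/655] → run H
t=5: vr[B=1024/335 C=2048/655 H=2048/655] → run B
t=6: vr[B=2048/335 C=2048/655 H=2048/655] → run C
t=7: vr[B=2048/335 H=2048/655] → run H
t=8: vr[B=2048/335 H=3072/655] → run H
t=9: vr[B=2048/335 H=4096/655] → run B
t=10: vr[B=3072/335 H=4096/655] → run H
t=11: vr[B=3072/335 H=1024/131] → run H
t=12: vr[B=3072/335 H=6144/655] → run B
t=13: vr[B=4096/335 H=6144/655] → run H
t=14: vr[B=4096/335] → run B
t=15: (idle)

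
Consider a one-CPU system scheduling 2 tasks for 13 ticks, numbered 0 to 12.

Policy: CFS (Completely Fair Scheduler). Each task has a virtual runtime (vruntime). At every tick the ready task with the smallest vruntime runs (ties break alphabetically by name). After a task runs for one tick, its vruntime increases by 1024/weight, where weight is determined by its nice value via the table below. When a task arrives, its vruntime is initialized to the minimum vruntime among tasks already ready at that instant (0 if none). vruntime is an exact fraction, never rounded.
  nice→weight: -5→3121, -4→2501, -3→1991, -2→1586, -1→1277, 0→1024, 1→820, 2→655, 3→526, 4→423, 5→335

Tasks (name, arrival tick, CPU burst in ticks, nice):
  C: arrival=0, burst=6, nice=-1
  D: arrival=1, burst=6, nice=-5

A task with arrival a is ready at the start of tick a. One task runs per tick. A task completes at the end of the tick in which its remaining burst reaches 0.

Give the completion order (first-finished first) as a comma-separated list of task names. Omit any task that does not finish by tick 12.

completion order = D, C

t=0: vr[C=0] → run C
t=1: vr[C=1024/1277 D=1024/1277] → run C
t=2: vr[C=2048/1277 D=1024/1277] → run D
t=3: vr[C=2048/1277 D=4503552/3985517] → run D
t=4: vr[C=2048/1277 D=5811200/3985517] → run D
t=5: vr[C=2048/1277 D=7118848/3985517] → run C
t=6: vr[C=3072/1277 D=7118848/3985517] → run D
t=7: vr[C=3072/1277 D=8426496/3985517] → run D
t=8: vr[C=3072/1277 D=9734144/3985517] → run C
t=9: vr[C=4096/1277 D=9734144/3985517] → run D
t=10: vr[C=4096/1277] → run C
t=11: vr[C=5120/1277] → run C
t=12: (idle)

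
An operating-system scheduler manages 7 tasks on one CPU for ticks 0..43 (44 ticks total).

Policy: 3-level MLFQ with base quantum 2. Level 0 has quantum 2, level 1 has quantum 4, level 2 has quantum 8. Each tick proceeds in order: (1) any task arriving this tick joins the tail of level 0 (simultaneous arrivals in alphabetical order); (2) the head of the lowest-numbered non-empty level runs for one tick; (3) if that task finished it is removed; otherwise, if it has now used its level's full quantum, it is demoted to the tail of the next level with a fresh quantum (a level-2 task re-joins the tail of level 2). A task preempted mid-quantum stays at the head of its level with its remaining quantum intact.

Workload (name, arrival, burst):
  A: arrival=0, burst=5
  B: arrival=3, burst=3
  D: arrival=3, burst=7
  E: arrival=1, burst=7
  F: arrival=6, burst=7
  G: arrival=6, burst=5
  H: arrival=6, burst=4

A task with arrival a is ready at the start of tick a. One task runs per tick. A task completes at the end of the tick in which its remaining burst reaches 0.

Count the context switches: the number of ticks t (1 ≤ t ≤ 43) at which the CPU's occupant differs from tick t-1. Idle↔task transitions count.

context switches = 17

t=0: L0/L1/L2 = A/-/- → run A
t=1: L0/L1/L2 = AE/-/- → run A
t=2: L0/L1/L2 = E/A/- → run E
t=3: L0/L1/L2 = EBD/A/- → run E
t=4: L0/L1/L2 = BD/AE/- → run B
t=5: L0/L1/L2 = BD/AE/- → run B
t=6: L0/L1/L2 = DFGH/AEB/- → run D
t=7: L0/L1/L2 = DFGH/AEB/- → run D
t=8: L0/L1/L2 = FGH/AEBD/- → run F
t=9: L0/L1/L2 = FGH/AEBD/- → run F
t=10: L0/L1/L2 = GH/AEBDF/- → run G
t=11: L0/L1/L2 = GH/AEBDF/- → run G
t=12: L0/L1/L2 = H/AEBDFG/- → run H
t=13: L0/L1/L2 = H/AEBDFG/- → run H
t=14: L0/L1/L2 = -/AEBDFGH/- → run A
t=15: L0/L1/L2 = -/AEBDFGH/- → run A
t=16: L0/L1/L2 = -/AEBDFGH/- → run A
t=17: L0/L1/L2 = -/EBDFGH/- → run E
t=18: L0/L1/L2 = -/EBDFGH/- → run E
t=19: L0/L1/L2 = -/EBDFGH/- → run E
t=20: L0/L1/L2 = -/EBDFGH/- → run E
t=21: L0/L1/L2 = -/BDFGH/E → run B
t=22: L0/L1/L2 = -/DFGH/E → run D
t=23: L0/L1/L2 = -/DFGH/E → run D
t=24: L0/L1/L2 = -/DFGH/E → run D
t=25: L0/L1/L2 = -/DFGH/E → run D
t=26: L0/L1/L2 = -/FGH/ED → run F
t=27: L0/L1/L2 = -/FGH/ED → run F
t=28: L0/L1/L2 = -/FGH/ED → run F
t=29: L0/L1/L2 = -/FGH/ED → run F
t=30: L0/L1/L2 = -/GH/EDF → run G
t=31: L0/L1/L2 = -/GH/EDF → run G
t=32: L0/L1/L2 = -/GH/EDF → run G
t=33: L0/L1/L2 = -/H/EDF → run H
t=34: L0/L1/L2 = -/H/EDF → run H
t=35: L0/L1/L2 = -/-/EDF → run E
t=36: L0/L1/L2 = -/-/DF → run D
t=37: L0/L1/L2 = -/-/F → run F
t=38: (idle)
t=39: (idle)
t=40: (idle)
t=41: (idle)
t=42: (idle)
t=43: (idle)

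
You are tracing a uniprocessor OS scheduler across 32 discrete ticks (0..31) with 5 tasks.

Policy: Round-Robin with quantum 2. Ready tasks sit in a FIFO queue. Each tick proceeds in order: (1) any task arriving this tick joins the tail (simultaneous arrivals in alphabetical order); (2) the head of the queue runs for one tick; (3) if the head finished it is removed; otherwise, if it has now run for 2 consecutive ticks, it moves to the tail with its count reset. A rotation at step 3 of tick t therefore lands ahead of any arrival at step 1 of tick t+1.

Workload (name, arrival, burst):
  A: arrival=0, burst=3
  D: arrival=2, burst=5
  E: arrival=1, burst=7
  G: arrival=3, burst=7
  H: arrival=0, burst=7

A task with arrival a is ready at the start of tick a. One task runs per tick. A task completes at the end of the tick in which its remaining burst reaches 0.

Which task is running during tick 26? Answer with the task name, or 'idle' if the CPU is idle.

running at tick 26 = H

t=0: queue=[A,H] q_used=0 → run A
t=1: queue=[A,H,E] q_used=1 → run A
t=2: queue=[H,E,A,D] q_used=0 → run H
t=3: queue=[H,E,A,D,G] q_used=1 → run H
t=4: queue=[E,A,D,G,H] q_used=0 → run E
t=5: queue=[E,A,D,G,H] q_used=1 → run E
t=6: queue=[A,D,G,H,E] q_used=0 → run A
t=7: queue=[D,G,H,E] q_used=0 → run D
t=8: queue=[D,G,H,E] q_used=1 → run D
t=9: queue=[G,H,E,D] q_used=0 → run G
t=10: queue=[G,H,E,D] q_used=1 → run G
t=11: queue=[H,E,D,G] q_used=0 → run H
t=12: queue=[H,E,D,G] q_used=1 → run H
t=13: queue=[E,D,G,H] q_used=0 → run E
t=14: queue=[E,D,G,H] q_used=1 → run E
t=15: queue=[D,G,H,E] q_used=0 → run D
t=16: queue=[D,G,H,E] q_used=1 → run D
t=17: queue=[G,H,E,D] q_used=0 → run G
t=18: queue=[G,H,E,D] q_used=1 → run G
t=19: queue=[H,E,D,G] q_used=0 → run H
t=20: queue=[H,E,D,G] q_used=1 → run H
t=21: queue=[E,D,G,H] q_used=0 → run E
t=22: queue=[E,D,G,H] q_used=1 → run E
t=23: queue=[D,G,H,E] q_used=0 → run D
t=24: queue=[G,H,E] q_used=0 → run G
t=25: queue=[G,H,E] q_used=1 → run G
t=26: queue=[H,E,G] q_used=0 → run H
t=27: queue=[E,G] q_used=0 → run E
t=28: queue=[G] q_used=0 → run G
t=29: (idle)
t=30: (idle)
t=31: (idle)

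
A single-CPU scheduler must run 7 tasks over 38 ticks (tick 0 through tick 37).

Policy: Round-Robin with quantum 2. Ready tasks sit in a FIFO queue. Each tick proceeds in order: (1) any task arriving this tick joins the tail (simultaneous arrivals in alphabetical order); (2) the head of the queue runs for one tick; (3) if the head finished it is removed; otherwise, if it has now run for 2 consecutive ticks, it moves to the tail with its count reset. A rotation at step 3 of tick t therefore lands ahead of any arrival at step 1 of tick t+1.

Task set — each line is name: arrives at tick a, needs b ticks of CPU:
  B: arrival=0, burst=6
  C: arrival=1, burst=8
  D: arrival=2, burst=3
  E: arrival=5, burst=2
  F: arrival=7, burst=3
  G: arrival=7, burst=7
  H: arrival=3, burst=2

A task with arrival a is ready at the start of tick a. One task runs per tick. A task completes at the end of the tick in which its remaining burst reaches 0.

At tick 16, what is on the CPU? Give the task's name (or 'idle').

t=0: queue=[B] q_used=0 → run B
t=1: queue=[B,C] q_used=1 → run B
t=2: queue=[C,B,D] q_used=0 → run C
t=3: queue=[C,B,D,H] q_used=1 → run C
t=4: queue=[B,D,H,C] q_used=0 → run B
t=5: queue=[B,D,H,C,E] q_used=1 → run B
t=6: queue=[D,H,C,E,B] q_used=0 → run D
t=7: queue=[D,H,C,E,B,F,G] q_used=1 → run D
t=8: queue=[H,C,E,B,F,G,D] q_used=0 → run H
t=9: queue=[H,C,E,B,F,G,D] q_used=1 → run H
t=10: queue=[C,E,B,F,G,D] q_used=0 → run C
t=11: queue=[C,E,B,F,G,D] q_used=1 → run C
t=12: queue=[E,B,F,G,D,C] q_used=0 → run E
t=13: queue=[E,B,F,G,D,C] q_used=1 → run E
t=14: queue=[B,F,G,D,C] q_used=0 → run B
t=15: queue=[B,F,G,D,C] q_used=1 → run B
t=16: queue=[F,G,D,C] q_used=0 → run F
t=17: queue=[F,G,D,C] q_used=1 → run F
t=18: queue=[G,D,C,F] q_used=0 → run G
t=19: queue=[G,D,C,F] q_used=1 → run G
t=20: queue=[D,C,F,G] q_used=0 → run D
t=21: queue=[C,F,G] q_used=0 → run C
t=22: queue=[C,F,G] q_used=1 → run C
t=23: queue=[F,G,C] q_used=0 → run F
t=24: queue=[G,C] q_used=0 → run G
t=25: queue=[G,C] q_used=1 → run G
t=26: queue=[C,G] q_used=0 → run C
t=27: queue=[C,G] q_used=1 → run C
t=28: queue=[G] q_used=0 → run G
t=29: queue=[G] q_used=1 → run G
t=30: queue=[G] q_used=0 → run G
t=31: (idle)
t=32: (idle)
t=33: (idle)
t=34: (idle)
t=35: (idle)
t=36: (idle)
t=37: (idle)

running at tick 16 = F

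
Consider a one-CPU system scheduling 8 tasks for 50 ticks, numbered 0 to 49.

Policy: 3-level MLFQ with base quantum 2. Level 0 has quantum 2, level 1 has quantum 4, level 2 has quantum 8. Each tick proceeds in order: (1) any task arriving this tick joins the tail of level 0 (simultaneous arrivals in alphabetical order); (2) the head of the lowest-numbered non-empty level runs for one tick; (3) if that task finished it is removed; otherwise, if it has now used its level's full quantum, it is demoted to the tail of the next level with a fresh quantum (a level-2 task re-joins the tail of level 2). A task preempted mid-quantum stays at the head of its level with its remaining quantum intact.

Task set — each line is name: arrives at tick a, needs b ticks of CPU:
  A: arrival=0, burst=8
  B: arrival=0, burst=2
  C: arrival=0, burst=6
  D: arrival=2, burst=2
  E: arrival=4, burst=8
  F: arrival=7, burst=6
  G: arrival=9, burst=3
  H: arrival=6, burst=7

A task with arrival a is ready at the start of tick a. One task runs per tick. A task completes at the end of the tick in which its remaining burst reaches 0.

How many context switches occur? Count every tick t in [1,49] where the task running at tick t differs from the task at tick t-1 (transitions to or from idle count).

t=0: L0/L1/L2 = ABC/-/- → run A
t=1: L0/L1/L2 = ABC/-/- → run A
t=2: L0/L1/L2 = BCD/A/- → run B
t=3: L0/L1/L2 = BCD/A/- → run B
t=4: L0/L1/L2 = CDE/A/- → run C
t=5: L0/L1/L2 = CDE/A/- → run C
t=6: L0/L1/L2 = DEH/AC/- → run D
t=7: L0/L1/L2 = DEHF/AC/- → run D
t=8: L0/L1/L2 = EHF/AC/- → run E
t=9: L0/L1/L2 = EHFG/AC/- → run E
t=10: L0/L1/L2 = HFG/ACE/- → run H
t=11: L0/L1/L2 = HFG/ACE/- → run H
t=12: L0/L1/L2 = FG/ACEH/- → run F
t=13: L0/L1/L2 = FG/ACEH/- → run F
t=14: L0/L1/L2 = G/ACEHF/- → run G
t=15: L0/L1/L2 = G/ACEHF/- → run G
t=16: L0/L1/L2 = -/ACEHFG/- → run A
t=17: L0/L1/L2 = -/ACEHFG/- → run A
t=18: L0/L1/L2 = -/ACEHFG/- → run A
t=19: L0/L1/L2 = -/ACEHFG/- → run A
t=20: L0/L1/L2 = -/CEHFG/A → run C
t=21: L0/L1/L2 = -/CEHFG/A → run C
t=22: L0/L1/L2 = -/CEHFG/A → run C
t=23: L0/L1/L2 = -/CEHFG/A → run C
t=24: L0/L1/L2 = -/EHFG/A → run E
t=25: L0/L1/L2 = -/EHFG/A → run E
t=26: L0/L1/L2 = -/EHFG/A → run E
t=27: L0/L1/L2 = -/EHFG/A → run E
t=28: L0/L1/L2 = -/HFG/AE → run H
t=29: L0/L1/L2 = -/HFG/AE → run H
t=30: L0/L1/L2 = -/HFG/AE → run H
t=31: L0/L1/L2 = -/HFG/AE → run H
t=32: L0/L1/L2 = -/FG/AEH → run F
t=33: L0/L1/L2 = -/FG/AEH → run F
t=34: L0/L1/L2 = -/FG/AEH → run F
t=35: L0/L1/L2 = -/FG/AEH → run F
t=36: L0/L1/L2 = -/G/AEH → run G
t=37: L0/L1/L2 = -/-/AEH → run A
t=38: L0/L1/L2 = -/-/AEH → run A
t=39: L0/L1/L2 = -/-/EH → run E
t=40: L0/L1/L2 = -/-/EH → run E
t=41: L0/L1/L2 = -/-/H → run H
t=42: (idle)
t=43: (idle)
t=44: (idle)
t=45: (idle)
t=46: (idle)
t=47: (idle)
t=48: (idle)
t=49: (idle)

context switches = 17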